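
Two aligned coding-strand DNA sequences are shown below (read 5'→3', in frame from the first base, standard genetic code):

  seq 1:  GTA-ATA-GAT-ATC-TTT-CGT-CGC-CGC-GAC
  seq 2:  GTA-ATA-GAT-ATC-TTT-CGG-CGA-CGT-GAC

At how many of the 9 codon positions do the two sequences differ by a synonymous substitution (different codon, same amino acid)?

3

Codon 1: GTA Val / GTA Val — identical.
Codon 2: ATA Ile / ATA Ile — identical.
Codon 3: GAT Asp / GAT Asp — identical.
Codon 4: ATC Ile / ATC Ile — identical.
Codon 5: TTT Phe / TTT Phe — identical.
Codon 6: CGT Arg / CGG Arg — synonymous.
Codon 7: CGC Arg / CGA Arg — synonymous.
Codon 8: CGC Arg / CGT Arg — synonymous.
Codon 9: GAC Asp / GAC Asp — identical.
Synonymous differences: 3.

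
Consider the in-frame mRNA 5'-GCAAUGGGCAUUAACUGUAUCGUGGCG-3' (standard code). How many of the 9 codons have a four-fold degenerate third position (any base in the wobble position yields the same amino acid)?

Codon 1 GCA (Ala): third position 4-fold.
Codon 2 AUG (Met): third position 1-fold.
Codon 3 GGC (Gly): third position 4-fold.
Codon 4 AUU (Ile): third position 3-fold.
Codon 5 AAC (Asn): third position 2-fold.
Codon 6 UGU (Cys): third position 2-fold.
Codon 7 AUC (Ile): third position 3-fold.
Codon 8 GUG (Val): third position 4-fold.
Codon 9 GCG (Ala): third position 4-fold.
Four-fold degenerate third positions: 4.

4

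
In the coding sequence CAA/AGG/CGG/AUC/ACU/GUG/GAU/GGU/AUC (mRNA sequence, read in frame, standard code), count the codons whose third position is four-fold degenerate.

Codon 1 CAA (Gln): third position 2-fold.
Codon 2 AGG (Arg): third position 2-fold.
Codon 3 CGG (Arg): third position 4-fold.
Codon 4 AUC (Ile): third position 3-fold.
Codon 5 ACU (Thr): third position 4-fold.
Codon 6 GUG (Val): third position 4-fold.
Codon 7 GAU (Asp): third position 2-fold.
Codon 8 GGU (Gly): third position 4-fold.
Codon 9 AUC (Ile): third position 3-fold.
Four-fold degenerate third positions: 4.

4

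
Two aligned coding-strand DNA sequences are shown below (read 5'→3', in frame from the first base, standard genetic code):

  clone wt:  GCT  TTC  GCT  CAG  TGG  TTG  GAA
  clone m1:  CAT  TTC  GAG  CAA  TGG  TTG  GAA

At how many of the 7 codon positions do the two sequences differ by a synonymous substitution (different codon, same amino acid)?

1

Codon 1: GCT Ala / CAT His — nonsynonymous.
Codon 2: TTC Phe / TTC Phe — identical.
Codon 3: GCT Ala / GAG Glu — nonsynonymous.
Codon 4: CAG Gln / CAA Gln — synonymous.
Codon 5: TGG Trp / TGG Trp — identical.
Codon 6: TTG Leu / TTG Leu — identical.
Codon 7: GAA Glu / GAA Glu — identical.
Synonymous differences: 1.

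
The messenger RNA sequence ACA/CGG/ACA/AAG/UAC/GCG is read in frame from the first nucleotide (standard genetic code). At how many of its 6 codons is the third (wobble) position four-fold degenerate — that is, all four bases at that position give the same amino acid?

Codon 1 ACA (Thr): third position 4-fold.
Codon 2 CGG (Arg): third position 4-fold.
Codon 3 ACA (Thr): third position 4-fold.
Codon 4 AAG (Lys): third position 2-fold.
Codon 5 UAC (Tyr): third position 2-fold.
Codon 6 GCG (Ala): third position 4-fold.
Four-fold degenerate third positions: 4.

4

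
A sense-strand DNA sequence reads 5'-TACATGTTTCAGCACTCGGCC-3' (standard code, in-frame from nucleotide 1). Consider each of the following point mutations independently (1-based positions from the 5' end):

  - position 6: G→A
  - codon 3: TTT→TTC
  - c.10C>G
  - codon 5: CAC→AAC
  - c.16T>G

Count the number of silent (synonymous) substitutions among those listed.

1

Codon 2: ATG (Met) → ATA (Ile) — missense.
Codon 3: TTT (Phe) → TTC (Phe) — synonymous.
Codon 4: CAG (Gln) → GAG (Glu) — missense.
Codon 5: CAC (His) → AAC (Asn) — missense.
Codon 6: TCG (Ser) → GCG (Ala) — missense.
Synonymous: 1 of 5.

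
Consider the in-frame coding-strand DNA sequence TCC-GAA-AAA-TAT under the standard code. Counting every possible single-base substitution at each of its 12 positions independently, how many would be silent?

Codon 1 (TCC, Ser): 3 synonymous substitutions.
Codon 2 (GAA, Glu): 1 synonymous substitution.
Codon 3 (AAA, Lys): 1 synonymous substitution.
Codon 4 (TAT, Tyr): 1 synonymous substitution.
Total: 3 + 1 + 1 + 1 = 6.

6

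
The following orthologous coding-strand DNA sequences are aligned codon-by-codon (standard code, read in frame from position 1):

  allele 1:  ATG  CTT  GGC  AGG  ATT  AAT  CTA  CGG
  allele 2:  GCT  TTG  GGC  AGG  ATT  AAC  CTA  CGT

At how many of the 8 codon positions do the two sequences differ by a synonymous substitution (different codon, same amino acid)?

3

Codon 1: ATG Met / GCT Ala — nonsynonymous.
Codon 2: CTT Leu / TTG Leu — synonymous.
Codon 3: GGC Gly / GGC Gly — identical.
Codon 4: AGG Arg / AGG Arg — identical.
Codon 5: ATT Ile / ATT Ile — identical.
Codon 6: AAT Asn / AAC Asn — synonymous.
Codon 7: CTA Leu / CTA Leu — identical.
Codon 8: CGG Arg / CGT Arg — synonymous.
Synonymous differences: 3.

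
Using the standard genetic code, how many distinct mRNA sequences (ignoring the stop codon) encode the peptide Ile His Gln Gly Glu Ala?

Ile: 3 codons.
His: 2 codons.
Gln: 2 codons.
Gly: 4 codons.
Glu: 2 codons.
Ala: 4 codons.
3 × 2 × 2 × 4 × 2 × 4 = 384.

384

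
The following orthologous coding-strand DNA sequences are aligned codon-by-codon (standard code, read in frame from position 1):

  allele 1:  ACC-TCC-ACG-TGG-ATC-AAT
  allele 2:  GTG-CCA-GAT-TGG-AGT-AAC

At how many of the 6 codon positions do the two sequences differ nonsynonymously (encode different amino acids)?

4

Codon 1: ACC Thr / GTG Val — nonsynonymous.
Codon 2: TCC Ser / CCA Pro — nonsynonymous.
Codon 3: ACG Thr / GAT Asp — nonsynonymous.
Codon 4: TGG Trp / TGG Trp — identical.
Codon 5: ATC Ile / AGT Ser — nonsynonymous.
Codon 6: AAT Asn / AAC Asn — synonymous.
Nonsynonymous differences: 4.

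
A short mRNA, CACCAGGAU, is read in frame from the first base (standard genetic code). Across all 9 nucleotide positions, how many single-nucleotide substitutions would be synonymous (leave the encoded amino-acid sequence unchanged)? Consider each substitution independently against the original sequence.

3

Codon 1 (CAC, His): 1 synonymous substitution.
Codon 2 (CAG, Gln): 1 synonymous substitution.
Codon 3 (GAU, Asp): 1 synonymous substitution.
Total: 1 + 1 + 1 = 3.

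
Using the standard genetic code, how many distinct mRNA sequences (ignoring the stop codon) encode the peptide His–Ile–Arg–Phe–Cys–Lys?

288

His: 2 codons.
Ile: 3 codons.
Arg: 6 codons.
Phe: 2 codons.
Cys: 2 codons.
Lys: 2 codons.
2 × 3 × 6 × 2 × 2 × 2 = 288.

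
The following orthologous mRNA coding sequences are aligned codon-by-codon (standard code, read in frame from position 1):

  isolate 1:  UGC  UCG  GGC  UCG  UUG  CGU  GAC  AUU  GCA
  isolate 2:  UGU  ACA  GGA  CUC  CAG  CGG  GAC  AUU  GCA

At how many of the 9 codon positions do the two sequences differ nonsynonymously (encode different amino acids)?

Codon 1: UGC Cys / UGU Cys — synonymous.
Codon 2: UCG Ser / ACA Thr — nonsynonymous.
Codon 3: GGC Gly / GGA Gly — synonymous.
Codon 4: UCG Ser / CUC Leu — nonsynonymous.
Codon 5: UUG Leu / CAG Gln — nonsynonymous.
Codon 6: CGU Arg / CGG Arg — synonymous.
Codon 7: GAC Asp / GAC Asp — identical.
Codon 8: AUU Ile / AUU Ile — identical.
Codon 9: GCA Ala / GCA Ala — identical.
Nonsynonymous differences: 3.

3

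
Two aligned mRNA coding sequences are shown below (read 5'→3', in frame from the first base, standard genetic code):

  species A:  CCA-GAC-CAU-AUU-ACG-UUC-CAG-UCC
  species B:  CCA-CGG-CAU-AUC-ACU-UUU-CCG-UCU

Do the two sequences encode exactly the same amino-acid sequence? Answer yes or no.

no

Codon 1: CCA Pro / CCA Pro — identical.
Codon 2: GAC Asp / CGG Arg — nonsynonymous.
Codon 3: CAU His / CAU His — identical.
Codon 4: AUU Ile / AUC Ile — synonymous.
Codon 5: ACG Thr / ACU Thr — synonymous.
Codon 6: UUC Phe / UUU Phe — synonymous.
Codon 7: CAG Gln / CCG Pro — nonsynonymous.
Codon 8: UCC Ser / UCU Ser — synonymous.
Nonsynonymous differences: 2 → different protein.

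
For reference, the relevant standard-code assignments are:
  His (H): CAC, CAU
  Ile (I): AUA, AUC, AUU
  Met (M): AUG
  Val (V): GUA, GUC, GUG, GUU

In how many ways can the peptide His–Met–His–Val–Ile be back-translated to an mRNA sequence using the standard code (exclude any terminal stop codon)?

48

His: 2 codons.
Met: 1 codon.
His: 2 codons.
Val: 4 codons.
Ile: 3 codons.
2 × 1 × 2 × 4 × 3 = 48.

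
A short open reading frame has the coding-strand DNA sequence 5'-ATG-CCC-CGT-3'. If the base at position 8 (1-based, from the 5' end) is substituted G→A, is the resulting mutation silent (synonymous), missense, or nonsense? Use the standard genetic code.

Position 8 falls in codon 3: CGT → Arg.
After the substitution the codon is CAT → His.
Arg ≠ His, so this is a missense mutation.

missense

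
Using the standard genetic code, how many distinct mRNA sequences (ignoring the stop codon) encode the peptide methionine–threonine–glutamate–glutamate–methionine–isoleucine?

Met: 1 codon.
Thr: 4 codons.
Glu: 2 codons.
Glu: 2 codons.
Met: 1 codon.
Ile: 3 codons.
1 × 4 × 2 × 2 × 1 × 3 = 48.

48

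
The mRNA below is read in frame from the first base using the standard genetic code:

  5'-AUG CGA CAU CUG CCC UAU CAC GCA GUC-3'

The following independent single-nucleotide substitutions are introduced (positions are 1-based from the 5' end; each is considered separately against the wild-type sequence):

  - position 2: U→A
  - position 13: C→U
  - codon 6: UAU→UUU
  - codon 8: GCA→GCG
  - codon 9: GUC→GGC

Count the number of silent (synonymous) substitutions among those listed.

1

Codon 1: AUG (Met) → AAG (Lys) — missense.
Codon 5: CCC (Pro) → UCC (Ser) — missense.
Codon 6: UAU (Tyr) → UUU (Phe) — missense.
Codon 8: GCA (Ala) → GCG (Ala) — synonymous.
Codon 9: GUC (Val) → GGC (Gly) — missense.
Synonymous: 1 of 5.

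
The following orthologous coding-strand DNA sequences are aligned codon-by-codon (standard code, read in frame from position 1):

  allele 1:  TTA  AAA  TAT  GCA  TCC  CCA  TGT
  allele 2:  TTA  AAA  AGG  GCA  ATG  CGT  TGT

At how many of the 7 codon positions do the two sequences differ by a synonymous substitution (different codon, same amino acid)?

0

Codon 1: TTA Leu / TTA Leu — identical.
Codon 2: AAA Lys / AAA Lys — identical.
Codon 3: TAT Tyr / AGG Arg — nonsynonymous.
Codon 4: GCA Ala / GCA Ala — identical.
Codon 5: TCC Ser / ATG Met — nonsynonymous.
Codon 6: CCA Pro / CGT Arg — nonsynonymous.
Codon 7: TGT Cys / TGT Cys — identical.
Synonymous differences: 0.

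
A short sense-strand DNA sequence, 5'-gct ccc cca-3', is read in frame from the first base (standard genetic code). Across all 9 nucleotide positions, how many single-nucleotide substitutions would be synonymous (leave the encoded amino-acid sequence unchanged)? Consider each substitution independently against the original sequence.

Codon 1 (GCT, Ala): 3 synonymous substitutions.
Codon 2 (CCC, Pro): 3 synonymous substitutions.
Codon 3 (CCA, Pro): 3 synonymous substitutions.
Total: 3 + 3 + 3 = 9.

9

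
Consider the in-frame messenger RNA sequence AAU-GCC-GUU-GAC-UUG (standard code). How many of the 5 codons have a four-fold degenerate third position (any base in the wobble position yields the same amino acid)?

2

Codon 1 AAU (Asn): third position 2-fold.
Codon 2 GCC (Ala): third position 4-fold.
Codon 3 GUU (Val): third position 4-fold.
Codon 4 GAC (Asp): third position 2-fold.
Codon 5 UUG (Leu): third position 2-fold.
Four-fold degenerate third positions: 2.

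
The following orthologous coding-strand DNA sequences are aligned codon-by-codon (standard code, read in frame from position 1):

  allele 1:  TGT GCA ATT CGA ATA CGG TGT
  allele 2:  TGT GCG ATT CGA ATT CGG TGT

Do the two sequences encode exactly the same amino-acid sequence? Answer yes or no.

Codon 1: TGT Cys / TGT Cys — identical.
Codon 2: GCA Ala / GCG Ala — synonymous.
Codon 3: ATT Ile / ATT Ile — identical.
Codon 4: CGA Arg / CGA Arg — identical.
Codon 5: ATA Ile / ATT Ile — synonymous.
Codon 6: CGG Arg / CGG Arg — identical.
Codon 7: TGT Cys / TGT Cys — identical.
Nonsynonymous differences: 0 → same protein.

yes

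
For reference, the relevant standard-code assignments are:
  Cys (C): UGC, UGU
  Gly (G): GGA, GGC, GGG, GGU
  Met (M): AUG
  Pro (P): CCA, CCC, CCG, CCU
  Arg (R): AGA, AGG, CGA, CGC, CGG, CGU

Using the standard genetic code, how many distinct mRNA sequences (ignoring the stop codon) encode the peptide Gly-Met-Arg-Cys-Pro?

Gly: 4 codons.
Met: 1 codon.
Arg: 6 codons.
Cys: 2 codons.
Pro: 4 codons.
4 × 1 × 6 × 2 × 4 = 192.

192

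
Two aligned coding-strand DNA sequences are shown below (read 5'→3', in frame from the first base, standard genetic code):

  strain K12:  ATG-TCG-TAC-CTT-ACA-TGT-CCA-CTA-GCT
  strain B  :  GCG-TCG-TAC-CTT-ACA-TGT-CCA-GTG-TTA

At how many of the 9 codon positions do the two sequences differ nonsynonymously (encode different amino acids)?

3

Codon 1: ATG Met / GCG Ala — nonsynonymous.
Codon 2: TCG Ser / TCG Ser — identical.
Codon 3: TAC Tyr / TAC Tyr — identical.
Codon 4: CTT Leu / CTT Leu — identical.
Codon 5: ACA Thr / ACA Thr — identical.
Codon 6: TGT Cys / TGT Cys — identical.
Codon 7: CCA Pro / CCA Pro — identical.
Codon 8: CTA Leu / GTG Val — nonsynonymous.
Codon 9: GCT Ala / TTA Leu — nonsynonymous.
Nonsynonymous differences: 3.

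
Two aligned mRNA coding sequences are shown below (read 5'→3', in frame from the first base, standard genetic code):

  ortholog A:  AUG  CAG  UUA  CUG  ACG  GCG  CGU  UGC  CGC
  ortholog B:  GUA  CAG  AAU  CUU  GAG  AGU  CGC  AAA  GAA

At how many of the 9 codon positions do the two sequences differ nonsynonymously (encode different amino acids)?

6

Codon 1: AUG Met / GUA Val — nonsynonymous.
Codon 2: CAG Gln / CAG Gln — identical.
Codon 3: UUA Leu / AAU Asn — nonsynonymous.
Codon 4: CUG Leu / CUU Leu — synonymous.
Codon 5: ACG Thr / GAG Glu — nonsynonymous.
Codon 6: GCG Ala / AGU Ser — nonsynonymous.
Codon 7: CGU Arg / CGC Arg — synonymous.
Codon 8: UGC Cys / AAA Lys — nonsynonymous.
Codon 9: CGC Arg / GAA Glu — nonsynonymous.
Nonsynonymous differences: 6.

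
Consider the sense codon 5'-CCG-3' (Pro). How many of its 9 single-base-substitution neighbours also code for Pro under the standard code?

Position 1: none → 0 synonymous.
Position 2: none → 0 synonymous.
Position 3: CCU, CCC, CCA → 3 synonymous.
Total: 0 + 0 + 3 = 3.

3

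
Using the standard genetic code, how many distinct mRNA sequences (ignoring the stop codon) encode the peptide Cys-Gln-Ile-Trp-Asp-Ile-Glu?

144

Cys: 2 codons.
Gln: 2 codons.
Ile: 3 codons.
Trp: 1 codon.
Asp: 2 codons.
Ile: 3 codons.
Glu: 2 codons.
2 × 2 × 3 × 1 × 2 × 3 × 2 = 144.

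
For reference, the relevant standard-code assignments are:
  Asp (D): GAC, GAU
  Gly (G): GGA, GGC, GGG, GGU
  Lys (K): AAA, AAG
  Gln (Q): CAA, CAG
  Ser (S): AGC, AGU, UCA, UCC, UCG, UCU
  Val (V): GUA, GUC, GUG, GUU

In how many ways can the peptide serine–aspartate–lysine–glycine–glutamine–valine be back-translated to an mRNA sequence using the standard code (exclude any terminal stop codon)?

768

Ser: 6 codons.
Asp: 2 codons.
Lys: 2 codons.
Gly: 4 codons.
Gln: 2 codons.
Val: 4 codons.
6 × 2 × 2 × 4 × 2 × 4 = 768.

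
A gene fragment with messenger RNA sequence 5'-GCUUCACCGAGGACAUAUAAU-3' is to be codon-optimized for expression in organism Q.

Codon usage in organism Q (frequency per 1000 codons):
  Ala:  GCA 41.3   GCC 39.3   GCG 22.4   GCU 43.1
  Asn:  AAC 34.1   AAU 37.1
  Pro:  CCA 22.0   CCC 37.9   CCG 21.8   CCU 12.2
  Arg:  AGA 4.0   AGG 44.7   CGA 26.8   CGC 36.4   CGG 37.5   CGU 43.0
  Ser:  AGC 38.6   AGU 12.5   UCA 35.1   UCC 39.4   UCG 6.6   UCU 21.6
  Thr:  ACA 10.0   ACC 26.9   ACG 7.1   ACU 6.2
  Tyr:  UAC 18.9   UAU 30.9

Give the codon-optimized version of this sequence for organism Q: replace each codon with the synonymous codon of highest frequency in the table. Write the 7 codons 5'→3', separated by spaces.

Codon 1 (Ala): best is GCU at 43.1.
Codon 2 (Ser): best is UCC at 39.4.
Codon 3 (Pro): best is CCC at 37.9.
Codon 4 (Arg): best is AGG at 44.7.
Codon 5 (Thr): best is ACC at 26.9.
Codon 6 (Tyr): best is UAU at 30.9.
Codon 7 (Asn): best is AAU at 37.1.

GCU UCC CCC AGG ACC UAU AAU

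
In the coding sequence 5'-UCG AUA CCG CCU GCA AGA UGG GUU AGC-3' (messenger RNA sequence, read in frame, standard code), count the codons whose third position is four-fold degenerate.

Codon 1 UCG (Ser): third position 4-fold.
Codon 2 AUA (Ile): third position 3-fold.
Codon 3 CCG (Pro): third position 4-fold.
Codon 4 CCU (Pro): third position 4-fold.
Codon 5 GCA (Ala): third position 4-fold.
Codon 6 AGA (Arg): third position 2-fold.
Codon 7 UGG (Trp): third position 1-fold.
Codon 8 GUU (Val): third position 4-fold.
Codon 9 AGC (Ser): third position 2-fold.
Four-fold degenerate third positions: 5.

5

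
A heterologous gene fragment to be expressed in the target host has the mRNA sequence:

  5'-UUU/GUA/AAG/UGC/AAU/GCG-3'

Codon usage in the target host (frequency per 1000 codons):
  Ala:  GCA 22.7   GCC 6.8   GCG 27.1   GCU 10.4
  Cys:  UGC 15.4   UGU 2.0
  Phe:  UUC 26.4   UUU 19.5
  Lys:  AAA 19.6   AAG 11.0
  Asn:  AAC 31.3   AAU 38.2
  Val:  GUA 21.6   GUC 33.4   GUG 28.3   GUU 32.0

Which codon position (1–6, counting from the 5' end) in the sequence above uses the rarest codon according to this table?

Codon 1 UUU (Phe): 19.5 per 1000.
Codon 2 GUA (Val): 21.6 per 1000.
Codon 3 AAG (Lys): 11.0 per 1000.
Codon 4 UGC (Cys): 15.4 per 1000.
Codon 5 AAU (Asn): 38.2 per 1000.
Codon 6 GCG (Ala): 27.1 per 1000.
Lowest frequency is 11.0 at codon 3.

3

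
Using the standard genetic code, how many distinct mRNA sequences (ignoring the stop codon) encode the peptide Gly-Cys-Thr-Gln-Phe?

Gly: 4 codons.
Cys: 2 codons.
Thr: 4 codons.
Gln: 2 codons.
Phe: 2 codons.
4 × 2 × 4 × 2 × 2 = 128.

128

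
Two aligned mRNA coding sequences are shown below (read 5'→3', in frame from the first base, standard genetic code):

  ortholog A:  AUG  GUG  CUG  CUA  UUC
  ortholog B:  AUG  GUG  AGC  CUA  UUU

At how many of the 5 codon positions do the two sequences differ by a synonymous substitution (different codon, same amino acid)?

1

Codon 1: AUG Met / AUG Met — identical.
Codon 2: GUG Val / GUG Val — identical.
Codon 3: CUG Leu / AGC Ser — nonsynonymous.
Codon 4: CUA Leu / CUA Leu — identical.
Codon 5: UUC Phe / UUU Phe — synonymous.
Synonymous differences: 1.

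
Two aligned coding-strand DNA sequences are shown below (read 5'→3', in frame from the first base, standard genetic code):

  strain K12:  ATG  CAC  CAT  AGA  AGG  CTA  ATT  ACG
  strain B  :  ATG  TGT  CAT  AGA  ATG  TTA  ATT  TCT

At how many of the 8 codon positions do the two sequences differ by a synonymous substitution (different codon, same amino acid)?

1

Codon 1: ATG Met / ATG Met — identical.
Codon 2: CAC His / TGT Cys — nonsynonymous.
Codon 3: CAT His / CAT His — identical.
Codon 4: AGA Arg / AGA Arg — identical.
Codon 5: AGG Arg / ATG Met — nonsynonymous.
Codon 6: CTA Leu / TTA Leu — synonymous.
Codon 7: ATT Ile / ATT Ile — identical.
Codon 8: ACG Thr / TCT Ser — nonsynonymous.
Synonymous differences: 1.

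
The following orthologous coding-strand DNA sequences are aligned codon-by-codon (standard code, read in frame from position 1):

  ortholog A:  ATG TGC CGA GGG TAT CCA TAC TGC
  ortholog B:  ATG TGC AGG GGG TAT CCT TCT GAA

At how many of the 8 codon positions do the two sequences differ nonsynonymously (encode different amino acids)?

Codon 1: ATG Met / ATG Met — identical.
Codon 2: TGC Cys / TGC Cys — identical.
Codon 3: CGA Arg / AGG Arg — synonymous.
Codon 4: GGG Gly / GGG Gly — identical.
Codon 5: TAT Tyr / TAT Tyr — identical.
Codon 6: CCA Pro / CCT Pro — synonymous.
Codon 7: TAC Tyr / TCT Ser — nonsynonymous.
Codon 8: TGC Cys / GAA Glu — nonsynonymous.
Nonsynonymous differences: 2.

2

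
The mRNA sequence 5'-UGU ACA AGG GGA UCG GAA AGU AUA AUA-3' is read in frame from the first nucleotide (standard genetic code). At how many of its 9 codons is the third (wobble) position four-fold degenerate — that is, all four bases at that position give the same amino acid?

Codon 1 UGU (Cys): third position 2-fold.
Codon 2 ACA (Thr): third position 4-fold.
Codon 3 AGG (Arg): third position 2-fold.
Codon 4 GGA (Gly): third position 4-fold.
Codon 5 UCG (Ser): third position 4-fold.
Codon 6 GAA (Glu): third position 2-fold.
Codon 7 AGU (Ser): third position 2-fold.
Codon 8 AUA (Ile): third position 3-fold.
Codon 9 AUA (Ile): third position 3-fold.
Four-fold degenerate third positions: 3.

3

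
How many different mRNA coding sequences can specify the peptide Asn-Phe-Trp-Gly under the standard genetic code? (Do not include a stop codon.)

16

Asn: 2 codons.
Phe: 2 codons.
Trp: 1 codon.
Gly: 4 codons.
2 × 2 × 1 × 4 = 16.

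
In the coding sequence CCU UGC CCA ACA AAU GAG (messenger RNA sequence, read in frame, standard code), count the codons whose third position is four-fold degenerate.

Codon 1 CCU (Pro): third position 4-fold.
Codon 2 UGC (Cys): third position 2-fold.
Codon 3 CCA (Pro): third position 4-fold.
Codon 4 ACA (Thr): third position 4-fold.
Codon 5 AAU (Asn): third position 2-fold.
Codon 6 GAG (Glu): third position 2-fold.
Four-fold degenerate third positions: 3.

3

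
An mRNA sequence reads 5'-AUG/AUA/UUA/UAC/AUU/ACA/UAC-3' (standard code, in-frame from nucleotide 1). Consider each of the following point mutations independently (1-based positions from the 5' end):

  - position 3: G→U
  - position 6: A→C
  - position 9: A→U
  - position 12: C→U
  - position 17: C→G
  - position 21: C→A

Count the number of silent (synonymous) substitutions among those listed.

2

Codon 1: AUG (Met) → AUU (Ile) — missense.
Codon 2: AUA (Ile) → AUC (Ile) — synonymous.
Codon 3: UUA (Leu) → UUU (Phe) — missense.
Codon 4: UAC (Tyr) → UAU (Tyr) — synonymous.
Codon 6: ACA (Thr) → AGA (Arg) — missense.
Codon 7: UAC (Tyr) → UAA (Stop) — nonsense.
Synonymous: 2 of 6.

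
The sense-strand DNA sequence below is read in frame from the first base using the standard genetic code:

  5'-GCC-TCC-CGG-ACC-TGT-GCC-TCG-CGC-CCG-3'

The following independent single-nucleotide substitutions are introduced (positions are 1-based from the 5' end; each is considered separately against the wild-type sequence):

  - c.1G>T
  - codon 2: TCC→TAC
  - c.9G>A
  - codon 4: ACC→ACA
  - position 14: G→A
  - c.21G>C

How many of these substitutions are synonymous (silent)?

Codon 1: GCC (Ala) → TCC (Ser) — missense.
Codon 2: TCC (Ser) → TAC (Tyr) — missense.
Codon 3: CGG (Arg) → CGA (Arg) — synonymous.
Codon 4: ACC (Thr) → ACA (Thr) — synonymous.
Codon 5: TGT (Cys) → TAT (Tyr) — missense.
Codon 7: TCG (Ser) → TCC (Ser) — synonymous.
Synonymous: 3 of 6.

3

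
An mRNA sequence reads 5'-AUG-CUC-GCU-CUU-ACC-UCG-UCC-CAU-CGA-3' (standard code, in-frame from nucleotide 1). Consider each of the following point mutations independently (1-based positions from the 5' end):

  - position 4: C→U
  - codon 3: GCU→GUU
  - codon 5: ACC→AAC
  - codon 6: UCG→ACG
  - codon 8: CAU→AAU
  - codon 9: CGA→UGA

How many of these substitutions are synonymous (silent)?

Codon 2: CUC (Leu) → UUC (Phe) — missense.
Codon 3: GCU (Ala) → GUU (Val) — missense.
Codon 5: ACC (Thr) → AAC (Asn) — missense.
Codon 6: UCG (Ser) → ACG (Thr) — missense.
Codon 8: CAU (His) → AAU (Asn) — missense.
Codon 9: CGA (Arg) → UGA (Stop) — nonsense.
Synonymous: 0 of 6.

0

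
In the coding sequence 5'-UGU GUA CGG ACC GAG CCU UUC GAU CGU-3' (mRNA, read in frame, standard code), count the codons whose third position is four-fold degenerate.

5

Codon 1 UGU (Cys): third position 2-fold.
Codon 2 GUA (Val): third position 4-fold.
Codon 3 CGG (Arg): third position 4-fold.
Codon 4 ACC (Thr): third position 4-fold.
Codon 5 GAG (Glu): third position 2-fold.
Codon 6 CCU (Pro): third position 4-fold.
Codon 7 UUC (Phe): third position 2-fold.
Codon 8 GAU (Asp): third position 2-fold.
Codon 9 CGU (Arg): third position 4-fold.
Four-fold degenerate third positions: 5.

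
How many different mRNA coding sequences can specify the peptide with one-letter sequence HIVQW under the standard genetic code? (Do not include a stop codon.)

48

His: 2 codons.
Ile: 3 codons.
Val: 4 codons.
Gln: 2 codons.
Trp: 1 codon.
2 × 3 × 4 × 2 × 1 = 48.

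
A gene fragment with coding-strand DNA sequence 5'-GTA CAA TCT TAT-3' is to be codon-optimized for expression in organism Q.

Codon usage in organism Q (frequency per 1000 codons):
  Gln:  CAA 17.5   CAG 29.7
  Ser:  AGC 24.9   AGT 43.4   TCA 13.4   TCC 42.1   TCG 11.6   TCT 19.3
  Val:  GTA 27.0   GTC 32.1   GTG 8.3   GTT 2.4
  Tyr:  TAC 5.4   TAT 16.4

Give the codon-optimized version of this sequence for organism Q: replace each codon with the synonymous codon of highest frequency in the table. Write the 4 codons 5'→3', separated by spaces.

Codon 1 (Val): best is GTC at 32.1.
Codon 2 (Gln): best is CAG at 29.7.
Codon 3 (Ser): best is AGT at 43.4.
Codon 4 (Tyr): best is TAT at 16.4.

GTC CAG AGT TAT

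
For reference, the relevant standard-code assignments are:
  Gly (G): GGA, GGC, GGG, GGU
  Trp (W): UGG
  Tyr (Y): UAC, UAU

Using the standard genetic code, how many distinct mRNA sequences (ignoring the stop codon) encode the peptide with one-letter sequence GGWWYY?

64

Gly: 4 codons.
Gly: 4 codons.
Trp: 1 codon.
Trp: 1 codon.
Tyr: 2 codons.
Tyr: 2 codons.
4 × 4 × 1 × 1 × 2 × 2 = 64.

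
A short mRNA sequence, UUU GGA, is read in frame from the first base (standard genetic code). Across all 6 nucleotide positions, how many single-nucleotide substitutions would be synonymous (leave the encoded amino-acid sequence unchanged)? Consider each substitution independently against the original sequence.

Codon 1 (UUU, Phe): 1 synonymous substitution.
Codon 2 (GGA, Gly): 3 synonymous substitutions.
Total: 1 + 3 = 4.

4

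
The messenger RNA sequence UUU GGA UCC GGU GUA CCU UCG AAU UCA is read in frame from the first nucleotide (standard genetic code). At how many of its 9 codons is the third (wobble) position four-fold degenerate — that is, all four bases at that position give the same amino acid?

7

Codon 1 UUU (Phe): third position 2-fold.
Codon 2 GGA (Gly): third position 4-fold.
Codon 3 UCC (Ser): third position 4-fold.
Codon 4 GGU (Gly): third position 4-fold.
Codon 5 GUA (Val): third position 4-fold.
Codon 6 CCU (Pro): third position 4-fold.
Codon 7 UCG (Ser): third position 4-fold.
Codon 8 AAU (Asn): third position 2-fold.
Codon 9 UCA (Ser): third position 4-fold.
Four-fold degenerate third positions: 7.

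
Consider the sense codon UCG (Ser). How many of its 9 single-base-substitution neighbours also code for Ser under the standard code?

Position 1: none → 0 synonymous.
Position 2: none → 0 synonymous.
Position 3: UCU, UCC, UCA → 3 synonymous.
Total: 0 + 0 + 3 = 3.

3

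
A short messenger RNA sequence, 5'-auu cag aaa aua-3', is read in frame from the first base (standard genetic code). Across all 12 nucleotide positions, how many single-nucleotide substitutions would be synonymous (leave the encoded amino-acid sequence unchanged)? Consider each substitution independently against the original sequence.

Codon 1 (AUU, Ile): 2 synonymous substitutions.
Codon 2 (CAG, Gln): 1 synonymous substitution.
Codon 3 (AAA, Lys): 1 synonymous substitution.
Codon 4 (AUA, Ile): 2 synonymous substitutions.
Total: 2 + 1 + 1 + 2 = 6.

6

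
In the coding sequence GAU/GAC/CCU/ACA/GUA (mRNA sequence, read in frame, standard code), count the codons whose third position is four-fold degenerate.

Codon 1 GAU (Asp): third position 2-fold.
Codon 2 GAC (Asp): third position 2-fold.
Codon 3 CCU (Pro): third position 4-fold.
Codon 4 ACA (Thr): third position 4-fold.
Codon 5 GUA (Val): third position 4-fold.
Four-fold degenerate third positions: 3.

3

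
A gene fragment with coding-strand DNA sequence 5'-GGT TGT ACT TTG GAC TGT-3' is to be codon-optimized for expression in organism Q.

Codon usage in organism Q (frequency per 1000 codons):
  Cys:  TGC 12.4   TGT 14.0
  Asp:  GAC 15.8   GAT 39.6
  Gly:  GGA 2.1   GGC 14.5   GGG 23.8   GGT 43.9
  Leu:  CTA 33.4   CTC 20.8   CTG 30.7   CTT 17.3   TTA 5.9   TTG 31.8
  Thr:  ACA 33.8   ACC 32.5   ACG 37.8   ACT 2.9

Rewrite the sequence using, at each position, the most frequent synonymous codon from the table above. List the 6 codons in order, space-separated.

GGT TGT ACG CTA GAT TGT

Codon 1 (Gly): best is GGT at 43.9.
Codon 2 (Cys): best is TGT at 14.0.
Codon 3 (Thr): best is ACG at 37.8.
Codon 4 (Leu): best is CTA at 33.4.
Codon 5 (Asp): best is GAT at 39.6.
Codon 6 (Cys): best is TGT at 14.0.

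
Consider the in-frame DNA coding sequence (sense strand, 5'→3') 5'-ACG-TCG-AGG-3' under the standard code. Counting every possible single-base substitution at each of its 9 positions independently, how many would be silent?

8

Codon 1 (ACG, Thr): 3 synonymous substitutions.
Codon 2 (TCG, Ser): 3 synonymous substitutions.
Codon 3 (AGG, Arg): 2 synonymous substitutions.
Total: 3 + 3 + 2 = 8.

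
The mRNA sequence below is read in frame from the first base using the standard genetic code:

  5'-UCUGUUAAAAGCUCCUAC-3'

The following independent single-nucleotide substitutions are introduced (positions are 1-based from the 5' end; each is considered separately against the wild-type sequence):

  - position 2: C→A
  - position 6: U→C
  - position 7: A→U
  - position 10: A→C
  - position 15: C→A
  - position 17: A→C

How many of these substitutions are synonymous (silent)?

2

Codon 1: UCU (Ser) → UAU (Tyr) — missense.
Codon 2: GUU (Val) → GUC (Val) — synonymous.
Codon 3: AAA (Lys) → UAA (Stop) — nonsense.
Codon 4: AGC (Ser) → CGC (Arg) — missense.
Codon 5: UCC (Ser) → UCA (Ser) — synonymous.
Codon 6: UAC (Tyr) → UCC (Ser) — missense.
Synonymous: 2 of 6.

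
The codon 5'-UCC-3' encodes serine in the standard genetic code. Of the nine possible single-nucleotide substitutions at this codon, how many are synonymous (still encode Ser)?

3

Position 1: none → 0 synonymous.
Position 2: none → 0 synonymous.
Position 3: UCU, UCA, UCG → 3 synonymous.
Total: 0 + 0 + 3 = 3.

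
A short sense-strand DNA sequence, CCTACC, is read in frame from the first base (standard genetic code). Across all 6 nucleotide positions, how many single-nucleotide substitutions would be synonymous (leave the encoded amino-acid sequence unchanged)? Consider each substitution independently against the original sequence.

Codon 1 (CCT, Pro): 3 synonymous substitutions.
Codon 2 (ACC, Thr): 3 synonymous substitutions.
Total: 3 + 3 = 6.

6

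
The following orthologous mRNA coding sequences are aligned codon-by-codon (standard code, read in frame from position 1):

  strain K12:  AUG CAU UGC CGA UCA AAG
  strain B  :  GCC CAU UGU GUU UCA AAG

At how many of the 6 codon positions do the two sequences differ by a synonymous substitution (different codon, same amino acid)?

Codon 1: AUG Met / GCC Ala — nonsynonymous.
Codon 2: CAU His / CAU His — identical.
Codon 3: UGC Cys / UGU Cys — synonymous.
Codon 4: CGA Arg / GUU Val — nonsynonymous.
Codon 5: UCA Ser / UCA Ser — identical.
Codon 6: AAG Lys / AAG Lys — identical.
Synonymous differences: 1.

1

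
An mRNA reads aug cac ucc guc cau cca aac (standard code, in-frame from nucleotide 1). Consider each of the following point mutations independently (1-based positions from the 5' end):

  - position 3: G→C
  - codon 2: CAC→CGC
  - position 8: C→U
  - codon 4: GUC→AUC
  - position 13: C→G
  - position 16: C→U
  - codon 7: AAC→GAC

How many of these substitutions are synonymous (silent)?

0

Codon 1: AUG (Met) → AUC (Ile) — missense.
Codon 2: CAC (His) → CGC (Arg) — missense.
Codon 3: UCC (Ser) → UUC (Phe) — missense.
Codon 4: GUC (Val) → AUC (Ile) — missense.
Codon 5: CAU (His) → GAU (Asp) — missense.
Codon 6: CCA (Pro) → UCA (Ser) — missense.
Codon 7: AAC (Asn) → GAC (Asp) — missense.
Synonymous: 0 of 7.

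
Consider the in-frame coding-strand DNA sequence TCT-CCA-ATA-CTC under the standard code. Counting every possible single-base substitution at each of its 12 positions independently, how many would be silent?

Codon 1 (TCT, Ser): 3 synonymous substitutions.
Codon 2 (CCA, Pro): 3 synonymous substitutions.
Codon 3 (ATA, Ile): 2 synonymous substitutions.
Codon 4 (CTC, Leu): 3 synonymous substitutions.
Total: 3 + 3 + 2 + 3 = 11.

11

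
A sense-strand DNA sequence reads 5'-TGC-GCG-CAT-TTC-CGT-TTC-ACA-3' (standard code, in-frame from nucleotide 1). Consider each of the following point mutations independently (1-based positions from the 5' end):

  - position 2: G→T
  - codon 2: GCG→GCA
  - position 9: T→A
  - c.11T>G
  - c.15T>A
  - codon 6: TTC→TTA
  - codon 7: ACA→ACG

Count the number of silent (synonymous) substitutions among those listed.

Codon 1: TGC (Cys) → TTC (Phe) — missense.
Codon 2: GCG (Ala) → GCA (Ala) — synonymous.
Codon 3: CAT (His) → CAA (Gln) — missense.
Codon 4: TTC (Phe) → TGC (Cys) — missense.
Codon 5: CGT (Arg) → CGA (Arg) — synonymous.
Codon 6: TTC (Phe) → TTA (Leu) — missense.
Codon 7: ACA (Thr) → ACG (Thr) — synonymous.
Synonymous: 3 of 7.

3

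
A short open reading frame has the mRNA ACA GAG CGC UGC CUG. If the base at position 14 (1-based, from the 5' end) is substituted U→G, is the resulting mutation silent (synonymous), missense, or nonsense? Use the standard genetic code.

missense

Position 14 falls in codon 5: CUG → Leu.
After the substitution the codon is CGG → Arg.
Leu ≠ Arg, so this is a missense mutation.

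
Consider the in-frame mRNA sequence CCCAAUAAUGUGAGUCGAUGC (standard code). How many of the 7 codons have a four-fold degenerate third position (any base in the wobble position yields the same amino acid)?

Codon 1 CCC (Pro): third position 4-fold.
Codon 2 AAU (Asn): third position 2-fold.
Codon 3 AAU (Asn): third position 2-fold.
Codon 4 GUG (Val): third position 4-fold.
Codon 5 AGU (Ser): third position 2-fold.
Codon 6 CGA (Arg): third position 4-fold.
Codon 7 UGC (Cys): third position 2-fold.
Four-fold degenerate third positions: 3.

3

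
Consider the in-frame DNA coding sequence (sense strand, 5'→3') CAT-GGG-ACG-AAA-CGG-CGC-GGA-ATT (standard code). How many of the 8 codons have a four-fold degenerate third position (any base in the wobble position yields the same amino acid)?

Codon 1 CAT (His): third position 2-fold.
Codon 2 GGG (Gly): third position 4-fold.
Codon 3 ACG (Thr): third position 4-fold.
Codon 4 AAA (Lys): third position 2-fold.
Codon 5 CGG (Arg): third position 4-fold.
Codon 6 CGC (Arg): third position 4-fold.
Codon 7 GGA (Gly): third position 4-fold.
Codon 8 ATT (Ile): third position 3-fold.
Four-fold degenerate third positions: 5.

5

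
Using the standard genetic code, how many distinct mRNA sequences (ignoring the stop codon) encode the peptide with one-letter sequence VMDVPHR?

Val: 4 codons.
Met: 1 codon.
Asp: 2 codons.
Val: 4 codons.
Pro: 4 codons.
His: 2 codons.
Arg: 6 codons.
4 × 1 × 2 × 4 × 4 × 2 × 6 = 1536.

1536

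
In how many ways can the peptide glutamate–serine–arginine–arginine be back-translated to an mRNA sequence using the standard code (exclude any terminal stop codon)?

432

Glu: 2 codons.
Ser: 6 codons.
Arg: 6 codons.
Arg: 6 codons.
2 × 6 × 6 × 6 = 432.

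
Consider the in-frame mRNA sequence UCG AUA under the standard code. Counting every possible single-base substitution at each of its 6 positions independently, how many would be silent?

Codon 1 (UCG, Ser): 3 synonymous substitutions.
Codon 2 (AUA, Ile): 2 synonymous substitutions.
Total: 3 + 2 = 5.

5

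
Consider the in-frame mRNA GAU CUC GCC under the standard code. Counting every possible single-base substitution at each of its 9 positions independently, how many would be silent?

7

Codon 1 (GAU, Asp): 1 synonymous substitution.
Codon 2 (CUC, Leu): 3 synonymous substitutions.
Codon 3 (GCC, Ala): 3 synonymous substitutions.
Total: 1 + 3 + 3 = 7.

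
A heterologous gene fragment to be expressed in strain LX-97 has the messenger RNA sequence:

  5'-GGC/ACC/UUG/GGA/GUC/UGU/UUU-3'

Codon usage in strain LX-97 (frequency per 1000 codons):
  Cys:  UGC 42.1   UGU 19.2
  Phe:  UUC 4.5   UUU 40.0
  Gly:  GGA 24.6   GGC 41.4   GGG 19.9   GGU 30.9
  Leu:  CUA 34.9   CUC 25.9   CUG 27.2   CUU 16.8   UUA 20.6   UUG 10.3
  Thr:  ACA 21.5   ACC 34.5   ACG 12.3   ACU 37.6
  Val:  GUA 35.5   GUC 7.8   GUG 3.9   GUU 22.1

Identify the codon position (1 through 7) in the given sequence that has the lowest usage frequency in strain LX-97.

Codon 1 GGC (Gly): 41.4 per 1000.
Codon 2 ACC (Thr): 34.5 per 1000.
Codon 3 UUG (Leu): 10.3 per 1000.
Codon 4 GGA (Gly): 24.6 per 1000.
Codon 5 GUC (Val): 7.8 per 1000.
Codon 6 UGU (Cys): 19.2 per 1000.
Codon 7 UUU (Phe): 40.0 per 1000.
Lowest frequency is 7.8 at codon 5.

5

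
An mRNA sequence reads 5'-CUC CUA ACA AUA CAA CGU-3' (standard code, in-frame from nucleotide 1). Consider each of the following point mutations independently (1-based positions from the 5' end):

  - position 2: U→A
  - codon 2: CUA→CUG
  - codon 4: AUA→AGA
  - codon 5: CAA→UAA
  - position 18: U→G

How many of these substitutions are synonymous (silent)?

Codon 1: CUC (Leu) → CAC (His) — missense.
Codon 2: CUA (Leu) → CUG (Leu) — synonymous.
Codon 4: AUA (Ile) → AGA (Arg) — missense.
Codon 5: CAA (Gln) → UAA (Stop) — nonsense.
Codon 6: CGU (Arg) → CGG (Arg) — synonymous.
Synonymous: 2 of 5.

2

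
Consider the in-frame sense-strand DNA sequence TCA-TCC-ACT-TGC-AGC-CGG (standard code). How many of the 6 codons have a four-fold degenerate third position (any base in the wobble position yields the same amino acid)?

Codon 1 TCA (Ser): third position 4-fold.
Codon 2 TCC (Ser): third position 4-fold.
Codon 3 ACT (Thr): third position 4-fold.
Codon 4 TGC (Cys): third position 2-fold.
Codon 5 AGC (Ser): third position 2-fold.
Codon 6 CGG (Arg): third position 4-fold.
Four-fold degenerate third positions: 4.

4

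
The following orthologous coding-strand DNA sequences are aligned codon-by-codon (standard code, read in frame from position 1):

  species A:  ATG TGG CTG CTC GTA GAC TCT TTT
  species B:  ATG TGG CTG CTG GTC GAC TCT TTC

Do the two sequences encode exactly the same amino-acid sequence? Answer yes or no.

yes

Codon 1: ATG Met / ATG Met — identical.
Codon 2: TGG Trp / TGG Trp — identical.
Codon 3: CTG Leu / CTG Leu — identical.
Codon 4: CTC Leu / CTG Leu — synonymous.
Codon 5: GTA Val / GTC Val — synonymous.
Codon 6: GAC Asp / GAC Asp — identical.
Codon 7: TCT Ser / TCT Ser — identical.
Codon 8: TTT Phe / TTC Phe — synonymous.
Nonsynonymous differences: 0 → same protein.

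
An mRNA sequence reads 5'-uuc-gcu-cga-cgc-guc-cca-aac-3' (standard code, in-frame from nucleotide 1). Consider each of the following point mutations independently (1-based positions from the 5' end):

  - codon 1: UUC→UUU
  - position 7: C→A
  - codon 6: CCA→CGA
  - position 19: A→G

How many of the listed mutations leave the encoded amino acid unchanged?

2

Codon 1: UUC (Phe) → UUU (Phe) — synonymous.
Codon 3: CGA (Arg) → AGA (Arg) — synonymous.
Codon 6: CCA (Pro) → CGA (Arg) — missense.
Codon 7: AAC (Asn) → GAC (Asp) — missense.
Synonymous: 2 of 4.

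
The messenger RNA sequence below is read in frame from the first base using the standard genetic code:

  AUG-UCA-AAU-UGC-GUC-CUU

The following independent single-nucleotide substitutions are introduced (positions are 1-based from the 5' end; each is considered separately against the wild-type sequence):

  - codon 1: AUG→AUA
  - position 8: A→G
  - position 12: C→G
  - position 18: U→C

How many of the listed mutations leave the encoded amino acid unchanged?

1

Codon 1: AUG (Met) → AUA (Ile) — missense.
Codon 3: AAU (Asn) → AGU (Ser) — missense.
Codon 4: UGC (Cys) → UGG (Trp) — missense.
Codon 6: CUU (Leu) → CUC (Leu) — synonymous.
Synonymous: 1 of 4.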